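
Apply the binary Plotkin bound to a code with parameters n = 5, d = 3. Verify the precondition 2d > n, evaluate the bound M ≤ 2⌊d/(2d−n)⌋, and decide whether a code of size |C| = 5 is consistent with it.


Plotkin bound M ≤ 6; given |C| = 5 ≤ bound (satisfied).

Check applicability: 2d = 6, n = 5.
2d − n = 1 > 0, so Plotkin applies.
Compute d/(2d−n) = 3/1 ≈ 3.0000.
⌊d/(2d−n)⌋ = 3.
Plotkin bound: M ≤ 2·3 = 6.
Given |C| = 5, check: satisfied.
This |C| is below the Plotkin bound.


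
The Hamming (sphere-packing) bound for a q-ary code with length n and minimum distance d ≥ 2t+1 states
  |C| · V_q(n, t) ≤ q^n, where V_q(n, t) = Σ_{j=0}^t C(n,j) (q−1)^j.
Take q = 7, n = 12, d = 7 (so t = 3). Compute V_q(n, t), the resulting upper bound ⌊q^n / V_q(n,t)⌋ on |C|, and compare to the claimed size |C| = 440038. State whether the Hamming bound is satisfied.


V_q(n, t) = 49969, q^n = 13841287201, Hamming bound = 276997, |C| = 440038 > bound (violated).

Step 1: Compute V_q(n, t) = Σ_{j=0}^3 C(n, j) (q−1)^j.
  j = 0: C(12,0)·(6)^0 = 1·1 = 1.
  j = 1: C(12,1)·(6)^1 = 12·6 = 72.
  j = 2: C(12,2)·(6)^2 = 66·36 = 2376.
  j = 3: C(12,3)·(6)^3 = 220·216 = 47520.
  V_q(n, t) = 1 + 72 + 2376 + 47520 = 49969.
Step 2: q^n = 7^12 = 13841287201.
Step 3: Hamming bound ⌊q^n / V_q(n,t)⌋ = ⌊13841287201/49969⌋ = 276997.
Step 4: Compare |C| = 440038 to 276997: violated.
The claimed |C| lies above the Hamming bound, so no 7-ary code of length 12 with d ≥ 7 can have 440038 codewords.


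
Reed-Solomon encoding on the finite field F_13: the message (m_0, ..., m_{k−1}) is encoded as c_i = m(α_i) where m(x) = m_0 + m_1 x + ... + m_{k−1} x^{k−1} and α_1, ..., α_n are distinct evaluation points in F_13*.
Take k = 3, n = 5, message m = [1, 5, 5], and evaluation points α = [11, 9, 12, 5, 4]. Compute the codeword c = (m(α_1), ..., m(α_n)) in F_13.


c = [11, 9, 1, 8, 10]

Message polynomial: m(x) = 1 + 5·x + 5·x^2 (mod 13).
For each evaluation point α_i, compute m(α_i) mod 13:
  α_1 = 11: Horner steps 5 → 8 → 11, so m(11) = 11.
  α_2 = 9: Horner steps 5 → 11 → 9, so m(9) = 9.
  α_3 = 12: Horner steps 5 → 0 → 1, so m(12) = 1.
  α_4 = 5: Horner steps 5 → 4 → 8, so m(5) = 8.
  α_5 = 4: Horner steps 5 → 12 → 10, so m(4) = 10.
Codeword c = [11, 9, 1, 8, 10] ∈ F_13^5.


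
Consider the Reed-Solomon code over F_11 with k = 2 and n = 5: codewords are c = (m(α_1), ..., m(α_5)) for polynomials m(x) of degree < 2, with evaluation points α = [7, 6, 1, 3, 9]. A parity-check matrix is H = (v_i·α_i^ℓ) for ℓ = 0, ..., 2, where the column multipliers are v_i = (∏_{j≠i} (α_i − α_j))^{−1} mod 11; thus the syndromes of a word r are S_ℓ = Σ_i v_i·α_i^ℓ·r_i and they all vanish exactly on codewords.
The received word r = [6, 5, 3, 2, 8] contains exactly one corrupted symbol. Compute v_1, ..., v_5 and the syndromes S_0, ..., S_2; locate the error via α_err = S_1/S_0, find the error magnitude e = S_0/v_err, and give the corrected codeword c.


S = (2, 2, 2), error at position 3, error magnitude e = 3, c = [6, 5, 0, 2, 8].

Step 1: column multipliers v_i = (∏_{j≠i}(α_i − α_j))^{−1} mod 11.
  i = 1 (α = 7): (7−6)(7−1)(7−3)(7−9) = 1·6·4·(−2) = −48 ≡ 7, so v_1 = 7^{−1} = 8 (mod 11).
  i = 2 (α = 6): (6−7)(6−1)(6−3)(6−9) = (−1)·5·3·(−3) = 45 ≡ 1, so v_2 = 1^{−1} = 1 (mod 11).
  i = 3 (α = 1): (1−7)(1−6)(1−3)(1−9) = (−6)·(−5)·(−2)·(−8) = 480 ≡ 7, so v_3 = 7^{−1} = 8 (mod 11).
  i = 4 (α = 3): (3−7)(3−6)(3−1)(3−9) = (−4)·(−3)·2·(−6) = −144 ≡ 10, so v_4 = 10^{−1} = 10 (mod 11).
  i = 5 (α = 9): (9−7)(9−6)(9−1)(9−3) = 2·3·8·6 = 288 ≡ 2, so v_5 = 2^{−1} = 6 (mod 11).
  v = [8, 1, 8, 10, 6].
Step 2: syndromes of r = [6, 5, 3, 2, 8] (all sums mod 11).
  S_0 = Σ v_i r_i = 8·6 + 1·5 + 8·3 + 10·2 + 6·8 = 145 ≡ 2.
  S_1 = Σ v_i α_i r_i = 8·7·6 + 1·6·5 + 8·1·3 + 10·3·2 + 6·9·8 = 882 ≡ 2.
  α_i^2 mod 11 = [5, 3, 1, 9, 4].
  S_2 = Σ v_i α_i^2 r_i = 8·5·6 + 1·3·5 + 8·1·3 + 10·9·2 + 6·4·8 = 651 ≡ 2.
  S = (2, 2, 2) ≠ 0, so r is not a codeword (an error is present).
Step 3: locate the error. For a single error e at position i, S_ℓ = v_i·e·α_i^ℓ, so α_err = S_1/S_0.
  S_0^{−1} = 2^{−1} = 6 (mod 11), so α_err = 2·6 = 12 ≡ 1 = α_3. Error position i = 3.
  Consistency check: S_2/S_1 = 2·6 = 12 ≡ 1 = α_err ✓ (single-error assumption holds).
Step 4: error magnitude e = S_0/v_3 = S_0·∏_{j≠3}(α_3 − α_j) = 2·7 = 14 ≡ 3 (mod 11).
Step 5: correct position 3: c_3 = r_3 − e = 3 − 3 ≡ 0 (mod 11). Hence c = [6, 5, 0, 2, 8].
  Check: interpolating c through the α_i gives m(x) = 10 + 1·x (degree < 2) with m(α_i) = c_i for every i, so c is indeed a codeword.


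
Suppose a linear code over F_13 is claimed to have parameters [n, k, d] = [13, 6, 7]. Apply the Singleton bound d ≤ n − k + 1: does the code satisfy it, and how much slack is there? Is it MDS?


Singleton RHS = n − k + 1 = 8, slack = 1, bound satisfied, not MDS.

Singleton bound: d ≤ n − k + 1.
Here n = 13, k = 6, so n − k + 1 = 8.
Given d = 7, check d ≤ 8: YES.
Slack = (n − k + 1) − d = 1.
The code is NOT MDS (slack = 1 > 0).
Description: the claimed parameters are [13, 6, 7]_13; such a code would be non-MDS.


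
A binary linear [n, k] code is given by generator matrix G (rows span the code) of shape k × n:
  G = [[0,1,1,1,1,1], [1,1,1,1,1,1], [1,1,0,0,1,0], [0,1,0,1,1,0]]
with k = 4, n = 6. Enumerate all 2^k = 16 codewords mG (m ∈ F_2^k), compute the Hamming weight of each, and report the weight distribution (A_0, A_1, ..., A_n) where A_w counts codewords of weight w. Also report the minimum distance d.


Weight distribution: A_0 = 1, A_1 = 2, A_2 = 3, A_3 = 4, A_4 = 3, A_5 = 2, A_6 = 1. Minimum distance d = 1.

Enumerate all 2^4 = 16 messages m ∈ F_2^4.
For each, compute codeword c = mG in F_2^6, then tally its weight.
  m = 0000 → c = 000000, weight = 0.
  m = 1000 → c = 011111, weight = 5.
  m = 0100 → c = 111111, weight = 6.
  m = 1100 → c = 100000, weight = 1.
  m = 0010 → c = 110010, weight = 3.
  m = 1010 → c = 101101, weight = 4.
  m = 0110 → c = 001101, weight = 3.
  m = 1110 → c = 010010, weight = 2.
  m = 0001 → c = 010110, weight = 3.
  m = 1001 → c = 001001, weight = 2.
  m = 0101 → c = 101001, weight = 3.
  m = 1101 → c = 110110, weight = 4.
  m = 0011 → c = 100100, weight = 2.
  m = 1011 → c = 111011, weight = 5.
  m = 0111 → c = 011011, weight = 4.
  m = 1111 → c = 000100, weight = 1.
Tally weights:
  weight 0: 1 codewords.
  weight 1: 2 codewords.
  weight 2: 3 codewords.
  weight 3: 4 codewords.
  weight 4: 3 codewords.
  weight 5: 2 codewords.
  weight 6: 1 codewords.
Minimum distance d = smallest w > 0 with A_w > 0 = 1.
Sanity: Σ A_w = 16 = 2^4 = 16 ✓.


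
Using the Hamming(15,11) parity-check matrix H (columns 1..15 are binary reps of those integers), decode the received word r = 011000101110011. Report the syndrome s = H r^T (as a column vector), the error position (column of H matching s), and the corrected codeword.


s = (1, 1, 1, 1)^T, error position = 15, corrected codeword c = 011000101110010

Compute s = H r^T mod 2 one row at a time:
  s_1 = 0 + 1 + 1 + 1 + 0 + 0 + 1 + 1 = 5 ≡ 1 (mod 2).
  s_2 = 0 + 0 + 0 + 1 + 0 + 0 + 1 + 1 = 3 ≡ 1 (mod 2).
  s_3 = 1 + 1 + 0 + 1 + 1 + 1 + 1 + 1 = 7 ≡ 1 (mod 2).
  s_4 = 0 + 1 + 0 + 1 + 1 + 1 + 0 + 1 = 5 ≡ 1 (mod 2).
s = (1, 1, 1, 1)^T — this equals column 15 of H (binary 1111), so error is at position 15.
Correct: flip bit 15 of r = 011000101110011 to get c = 011000101110010.


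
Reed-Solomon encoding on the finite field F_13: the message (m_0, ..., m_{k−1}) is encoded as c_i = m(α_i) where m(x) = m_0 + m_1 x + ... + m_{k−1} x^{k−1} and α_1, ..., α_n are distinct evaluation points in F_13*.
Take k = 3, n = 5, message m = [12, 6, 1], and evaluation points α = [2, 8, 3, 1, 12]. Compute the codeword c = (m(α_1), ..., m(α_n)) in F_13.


c = [2, 7, 0, 6, 7]

Message polynomial: m(x) = 12 + 6·x + 1·x^2 (mod 13).
For each evaluation point α_i, compute m(α_i) mod 13:
  α_1 = 2: Horner steps 1 → 8 → 2, so m(2) = 2.
  α_2 = 8: Horner steps 1 → 1 → 7, so m(8) = 7.
  α_3 = 3: Horner steps 1 → 9 → 0, so m(3) = 0.
  α_4 = 1: Horner steps 1 → 7 → 6, so m(1) = 6.
  α_5 = 12: Horner steps 1 → 5 → 7, so m(12) = 7.
Codeword c = [2, 7, 0, 6, 7] ∈ F_13^5.


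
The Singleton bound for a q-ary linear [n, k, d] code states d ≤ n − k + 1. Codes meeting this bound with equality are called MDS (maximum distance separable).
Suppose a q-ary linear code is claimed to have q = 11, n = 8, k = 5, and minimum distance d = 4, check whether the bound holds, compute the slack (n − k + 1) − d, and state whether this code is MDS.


Singleton RHS = n − k + 1 = 4, slack = 0, bound satisfied, MDS.

Singleton bound: d ≤ n − k + 1.
Here n = 8, k = 5, so n − k + 1 = 4.
Given d = 4, check d ≤ 4: YES.
Slack = (n − k + 1) − d = 0.
The code is MDS (slack = 0).
Description: the claimed parameters are [8, 5, 4]_11; such a code would be MDS (meets Singleton bound).


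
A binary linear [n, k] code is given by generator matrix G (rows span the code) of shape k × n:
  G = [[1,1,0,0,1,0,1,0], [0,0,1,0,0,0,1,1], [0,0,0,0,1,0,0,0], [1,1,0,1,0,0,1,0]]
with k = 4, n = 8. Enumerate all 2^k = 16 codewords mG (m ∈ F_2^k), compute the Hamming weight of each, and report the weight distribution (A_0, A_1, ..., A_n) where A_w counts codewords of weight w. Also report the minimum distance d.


Weight distribution: A_0 = 1, A_1 = 2, A_2 = 1, A_3 = 2, A_4 = 5, A_5 = 4, A_6 = 1. Minimum distance d = 1.

Enumerate all 2^4 = 16 messages m ∈ F_2^4.
For each, compute codeword c = mG in F_2^8, then tally its weight.
  m = 0000 → c = 00000000, weight = 0.
  m = 1000 → c = 11001010, weight = 4.
  m = 0100 → c = 00100011, weight = 3.
  m = 1100 → c = 11101001, weight = 5.
  m = 0010 → c = 00001000, weight = 1.
  m = 1010 → c = 11000010, weight = 3.
  m = 0110 → c = 00101011, weight = 4.
  m = 1110 → c = 11100001, weight = 4.
  m = 0001 → c = 11010010, weight = 4.
  m = 1001 → c = 00011000, weight = 2.
  m = 0101 → c = 11110001, weight = 5.
  m = 1101 → c = 00111011, weight = 5.
  m = 0011 → c = 11011010, weight = 5.
  m = 1011 → c = 00010000, weight = 1.
  m = 0111 → c = 11111001, weight = 6.
  m = 1111 → c = 00110011, weight = 4.
Tally weights:
  weight 0: 1 codewords.
  weight 1: 2 codewords.
  weight 2: 1 codewords.
  weight 3: 2 codewords.
  weight 4: 5 codewords.
  weight 5: 4 codewords.
  weight 6: 1 codewords.
Minimum distance d = smallest w > 0 with A_w > 0 = 1.
Sanity: Σ A_w = 16 = 2^4 = 16 ✓.


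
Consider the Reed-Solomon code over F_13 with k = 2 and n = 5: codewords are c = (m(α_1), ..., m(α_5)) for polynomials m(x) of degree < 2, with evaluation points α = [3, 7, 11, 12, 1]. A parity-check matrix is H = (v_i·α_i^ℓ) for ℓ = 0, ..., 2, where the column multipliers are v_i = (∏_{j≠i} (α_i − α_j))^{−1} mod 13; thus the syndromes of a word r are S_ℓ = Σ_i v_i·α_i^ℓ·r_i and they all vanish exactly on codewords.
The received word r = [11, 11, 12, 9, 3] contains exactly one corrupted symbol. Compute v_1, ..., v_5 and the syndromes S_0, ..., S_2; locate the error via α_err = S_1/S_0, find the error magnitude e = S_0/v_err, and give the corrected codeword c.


S = (3, 9, 1), error at position 1, error magnitude e = 1, c = [10, 11, 12, 9, 3].

Step 1: column multipliers v_i = (∏_{j≠i}(α_i − α_j))^{−1} mod 13.
  i = 1 (α = 3): (3−7)(3−11)(3−12)(3−1) = (−4)·(−8)·(−9)·2 = −576 ≡ 9, so v_1 = 9^{−1} = 3 (mod 13).
  i = 2 (α = 7): (7−3)(7−11)(7−12)(7−1) = 4·(−4)·(−5)·6 = 480 ≡ 12, so v_2 = 12^{−1} = 12 (mod 13).
  i = 3 (α = 11): (11−3)(11−7)(11−12)(11−1) = 8·4·(−1)·10 = −320 ≡ 5, so v_3 = 5^{−1} = 8 (mod 13).
  i = 4 (α = 12): (12−3)(12−7)(12−11)(12−1) = 9·5·1·11 = 495 ≡ 1, so v_4 = 1^{−1} = 1 (mod 13).
  i = 5 (α = 1): (1−3)(1−7)(1−11)(1−12) = (−2)·(−6)·(−10)·(−11) = 1320 ≡ 7, so v_5 = 7^{−1} = 2 (mod 13).
  v = [3, 12, 8, 1, 2].
Step 2: syndromes of r = [11, 11, 12, 9, 3] (all sums mod 13).
  S_0 = Σ v_i r_i = 3·11 + 12·11 + 8·12 + 1·9 + 2·3 = 276 ≡ 3.
  S_1 = Σ v_i α_i r_i = 3·3·11 + 12·7·11 + 8·11·12 + 1·12·9 + 2·1·3 = 2193 ≡ 9.
  α_i^2 mod 13 = [9, 10, 4, 1, 1].
  S_2 = Σ v_i α_i^2 r_i = 3·9·11 + 12·10·11 + 8·4·12 + 1·1·9 + 2·1·3 = 2016 ≡ 1.
  S = (3, 9, 1) ≠ 0, so r is not a codeword (an error is present).
Step 3: locate the error. For a single error e at position i, S_ℓ = v_i·e·α_i^ℓ, so α_err = S_1/S_0.
  S_0^{−1} = 3^{−1} = 9 (mod 13), so α_err = 9·9 = 81 ≡ 3 = α_1. Error position i = 1.
  Consistency check: S_2/S_1 = 1·3 = 3 ≡ 3 = α_err ✓ (single-error assumption holds).
Step 4: error magnitude e = S_0/v_1 = S_0·∏_{j≠1}(α_1 − α_j) = 3·9 = 27 ≡ 1 (mod 13).
Step 5: correct position 1: c_1 = r_1 − e = 11 − 1 ≡ 10 (mod 13). Hence c = [10, 11, 12, 9, 3].
  Check: interpolating c through the α_i gives m(x) = 6 + 10·x (degree < 2) with m(α_i) = c_i for every i, so c is indeed a codeword.


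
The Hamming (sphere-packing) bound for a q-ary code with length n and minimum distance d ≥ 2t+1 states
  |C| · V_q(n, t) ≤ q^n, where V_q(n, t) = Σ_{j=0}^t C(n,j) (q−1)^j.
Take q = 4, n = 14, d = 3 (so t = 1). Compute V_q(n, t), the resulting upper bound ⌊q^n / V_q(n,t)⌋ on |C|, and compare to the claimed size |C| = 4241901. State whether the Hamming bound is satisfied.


V_q(n, t) = 43, q^n = 268435456, Hamming bound = 6242685, |C| = 4241901 ≤ bound (satisfied).

Step 1: Compute V_q(n, t) = Σ_{j=0}^1 C(n, j) (q−1)^j.
  j = 0: C(14,0)·(3)^0 = 1·1 = 1.
  j = 1: C(14,1)·(3)^1 = 14·3 = 42.
  V_q(n, t) = 1 + 42 = 43.
Step 2: q^n = 4^14 = 268435456.
Step 3: Hamming bound ⌊q^n / V_q(n,t)⌋ = ⌊268435456/43⌋ = 6242685.
Step 4: Compare |C| = 4241901 to 6242685: satisfied.
The claimed |C| lies below the Hamming bound.


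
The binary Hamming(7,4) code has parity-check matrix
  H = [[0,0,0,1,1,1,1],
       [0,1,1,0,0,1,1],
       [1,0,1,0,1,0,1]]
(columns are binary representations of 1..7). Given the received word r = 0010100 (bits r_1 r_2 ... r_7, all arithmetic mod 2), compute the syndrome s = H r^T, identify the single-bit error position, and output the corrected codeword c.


s = (1, 1, 0)^T, error position = 6, corrected codeword c = 0010110

Compute s = H r^T mod 2 one row at a time:
  s_1 = 0 + 1 + 0 + 0 = 1 ≡ 1 (mod 2).
  s_2 = 0 + 1 + 0 + 0 = 1 ≡ 1 (mod 2).
  s_3 = 0 + 1 + 1 + 0 = 2 ≡ 0 (mod 2).
s = (1, 1, 0)^T — this equals column 6 of H (binary 110), so error is at position 6.
Correct: flip bit 6 of r = 0010100 to get c = 0010110.


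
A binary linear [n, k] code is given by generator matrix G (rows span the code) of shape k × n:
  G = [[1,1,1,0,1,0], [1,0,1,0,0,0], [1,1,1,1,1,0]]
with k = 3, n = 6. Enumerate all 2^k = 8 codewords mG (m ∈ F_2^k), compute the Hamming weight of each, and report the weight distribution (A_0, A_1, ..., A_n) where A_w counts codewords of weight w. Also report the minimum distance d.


Weight distribution: A_0 = 1, A_1 = 1, A_2 = 2, A_3 = 2, A_4 = 1, A_5 = 1. Minimum distance d = 1.

Enumerate all 2^3 = 8 messages m ∈ F_2^3.
For each, compute codeword c = mG in F_2^6, then tally its weight.
  m = 000 → c = 000000, weight = 0.
  m = 100 → c = 111010, weight = 4.
  m = 010 → c = 101000, weight = 2.
  m = 110 → c = 010010, weight = 2.
  m = 001 → c = 111110, weight = 5.
  m = 101 → c = 000100, weight = 1.
  m = 011 → c = 010110, weight = 3.
  m = 111 → c = 101100, weight = 3.
Tally weights:
  weight 0: 1 codewords.
  weight 1: 1 codewords.
  weight 2: 2 codewords.
  weight 3: 2 codewords.
  weight 4: 1 codewords.
  weight 5: 1 codewords.
Minimum distance d = smallest w > 0 with A_w > 0 = 1.
Sanity: Σ A_w = 8 = 2^3 = 8 ✓.


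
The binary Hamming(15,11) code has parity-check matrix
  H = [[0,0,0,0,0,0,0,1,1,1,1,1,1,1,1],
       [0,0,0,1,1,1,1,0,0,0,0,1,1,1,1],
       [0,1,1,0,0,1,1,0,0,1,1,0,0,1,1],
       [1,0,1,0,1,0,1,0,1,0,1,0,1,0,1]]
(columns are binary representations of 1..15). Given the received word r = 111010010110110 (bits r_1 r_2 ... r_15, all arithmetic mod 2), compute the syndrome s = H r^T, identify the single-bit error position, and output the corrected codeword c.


s = (1, 1, 1, 1)^T, error position = 15, corrected codeword c = 111010010110111

Compute s = H r^T mod 2 one row at a time:
  s_1 = 1 + 0 + 1 + 1 + 0 + 1 + 1 + 0 = 5 ≡ 1 (mod 2).
  s_2 = 0 + 1 + 0 + 0 + 0 + 1 + 1 + 0 = 3 ≡ 1 (mod 2).
  s_3 = 1 + 1 + 0 + 0 + 1 + 1 + 1 + 0 = 5 ≡ 1 (mod 2).
  s_4 = 1 + 1 + 1 + 0 + 0 + 1 + 1 + 0 = 5 ≡ 1 (mod 2).
s = (1, 1, 1, 1)^T — this equals column 15 of H (binary 1111), so error is at position 15.
Correct: flip bit 15 of r = 111010010110110 to get c = 111010010110111.


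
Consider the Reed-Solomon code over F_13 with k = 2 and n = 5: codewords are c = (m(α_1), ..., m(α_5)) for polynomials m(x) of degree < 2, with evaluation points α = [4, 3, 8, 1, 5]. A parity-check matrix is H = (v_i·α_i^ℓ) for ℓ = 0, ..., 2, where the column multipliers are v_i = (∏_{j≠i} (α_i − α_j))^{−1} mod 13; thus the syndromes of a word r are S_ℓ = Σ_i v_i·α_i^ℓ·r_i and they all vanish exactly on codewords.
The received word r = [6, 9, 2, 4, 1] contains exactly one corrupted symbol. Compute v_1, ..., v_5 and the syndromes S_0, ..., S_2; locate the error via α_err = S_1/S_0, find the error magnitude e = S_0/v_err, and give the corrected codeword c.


S = (12, 9, 10), error at position 1, error magnitude e = 1, c = [5, 9, 2, 4, 1].

Step 1: column multipliers v_i = (∏_{j≠i}(α_i − α_j))^{−1} mod 13.
  i = 1 (α = 4): (4−3)(4−8)(4−1)(4−5) = 1·(−4)·3·(−1) = 12 ≡ 12, so v_1 = 12^{−1} = 12 (mod 13).
  i = 2 (α = 3): (3−4)(3−8)(3−1)(3−5) = (−1)·(−5)·2·(−2) = −20 ≡ 6, so v_2 = 6^{−1} = 11 (mod 13).
  i = 3 (α = 8): (8−4)(8−3)(8−1)(8−5) = 4·5·7·3 = 420 ≡ 4, so v_3 = 4^{−1} = 10 (mod 13).
  i = 4 (α = 1): (1−4)(1−3)(1−8)(1−5) = (−3)·(−2)·(−7)·(−4) = 168 ≡ 12, so v_4 = 12^{−1} = 12 (mod 13).
  i = 5 (α = 5): (5−4)(5−3)(5−8)(5−1) = 1·2·(−3)·4 = −24 ≡ 2, so v_5 = 2^{−1} = 7 (mod 13).
  v = [12, 11, 10, 12, 7].
Step 2: syndromes of r = [6, 9, 2, 4, 1] (all sums mod 13).
  S_0 = Σ v_i r_i = 12·6 + 11·9 + 10·2 + 12·4 + 7·1 = 246 ≡ 12.
  S_1 = Σ v_i α_i r_i = 12·4·6 + 11·3·9 + 10·8·2 + 12·1·4 + 7·5·1 = 828 ≡ 9.
  α_i^2 mod 13 = [3, 9, 12, 1, 12].
  S_2 = Σ v_i α_i^2 r_i = 12·3·6 + 11·9·9 + 10·12·2 + 12·1·4 + 7·12·1 = 1479 ≡ 10.
  S = (12, 9, 10) ≠ 0, so r is not a codeword (an error is present).
Step 3: locate the error. For a single error e at position i, S_ℓ = v_i·e·α_i^ℓ, so α_err = S_1/S_0.
  S_0^{−1} = 12^{−1} = 12 (mod 13), so α_err = 9·12 = 108 ≡ 4 = α_1. Error position i = 1.
  Consistency check: S_2/S_1 = 10·3 = 30 ≡ 4 = α_err ✓ (single-error assumption holds).
Step 4: error magnitude e = S_0/v_1 = S_0·∏_{j≠1}(α_1 − α_j) = 12·12 = 144 ≡ 1 (mod 13).
Step 5: correct position 1: c_1 = r_1 − e = 6 − 1 ≡ 5 (mod 13). Hence c = [5, 9, 2, 4, 1].
  Check: interpolating c through the α_i gives m(x) = 8 + 9·x (degree < 2) with m(α_i) = c_i for every i, so c is indeed a codeword.


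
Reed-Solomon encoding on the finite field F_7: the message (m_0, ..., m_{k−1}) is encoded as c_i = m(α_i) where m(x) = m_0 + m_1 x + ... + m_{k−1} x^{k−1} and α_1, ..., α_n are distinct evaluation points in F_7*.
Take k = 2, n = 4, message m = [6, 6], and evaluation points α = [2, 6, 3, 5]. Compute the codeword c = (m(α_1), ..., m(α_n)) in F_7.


c = [4, 0, 3, 1]

Message polynomial: m(x) = 6 + 6·x (mod 7).
For each evaluation point α_i, compute m(α_i) mod 7:
  α_1 = 2: Horner steps 6 → 4, so m(2) = 4.
  α_2 = 6: Horner steps 6 → 0, so m(6) = 0.
  α_3 = 3: Horner steps 6 → 3, so m(3) = 3.
  α_4 = 5: Horner steps 6 → 1, so m(5) = 1.
Codeword c = [4, 0, 3, 1] ∈ F_7^4.


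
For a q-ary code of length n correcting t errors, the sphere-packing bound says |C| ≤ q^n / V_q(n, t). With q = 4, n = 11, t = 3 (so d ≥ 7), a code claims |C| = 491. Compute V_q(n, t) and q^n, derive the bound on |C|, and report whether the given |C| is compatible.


V_q(n, t) = 4984, q^n = 4194304, Hamming bound = 841, |C| = 491 ≤ bound (satisfied).

Step 1: Compute V_q(n, t) = Σ_{j=0}^3 C(n, j) (q−1)^j.
  j = 0: C(11,0)·(3)^0 = 1·1 = 1.
  j = 1: C(11,1)·(3)^1 = 11·3 = 33.
  j = 2: C(11,2)·(3)^2 = 55·9 = 495.
  j = 3: C(11,3)·(3)^3 = 165·27 = 4455.
  V_q(n, t) = 1 + 33 + 495 + 4455 = 4984.
Step 2: q^n = 4^11 = 4194304.
Step 3: Hamming bound ⌊q^n / V_q(n,t)⌋ = ⌊4194304/4984⌋ = 841.
Step 4: Compare |C| = 491 to 841: satisfied.
The claimed |C| lies below the Hamming bound.


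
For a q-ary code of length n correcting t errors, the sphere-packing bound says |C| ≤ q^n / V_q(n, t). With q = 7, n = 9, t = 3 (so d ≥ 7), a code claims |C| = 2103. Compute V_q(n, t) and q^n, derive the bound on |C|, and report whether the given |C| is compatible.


V_q(n, t) = 19495, q^n = 40353607, Hamming bound = 2069, |C| = 2103 > bound (violated).

Step 1: Compute V_q(n, t) = Σ_{j=0}^3 C(n, j) (q−1)^j.
  j = 0: C(9,0)·(6)^0 = 1·1 = 1.
  j = 1: C(9,1)·(6)^1 = 9·6 = 54.
  j = 2: C(9,2)·(6)^2 = 36·36 = 1296.
  j = 3: C(9,3)·(6)^3 = 84·216 = 18144.
  V_q(n, t) = 1 + 54 + 1296 + 18144 = 19495.
Step 2: q^n = 7^9 = 40353607.
Step 3: Hamming bound ⌊q^n / V_q(n,t)⌋ = ⌊40353607/19495⌋ = 2069.
Step 4: Compare |C| = 2103 to 2069: violated.
The claimed |C| lies above the Hamming bound, so no 7-ary code of length 9 with d ≥ 7 can have 2103 codewords.


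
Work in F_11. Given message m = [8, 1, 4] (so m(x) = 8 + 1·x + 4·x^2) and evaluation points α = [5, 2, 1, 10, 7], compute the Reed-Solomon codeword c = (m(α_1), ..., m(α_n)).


c = [3, 4, 2, 0, 2]

Message polynomial: m(x) = 8 + 1·x + 4·x^2 (mod 11).
For each evaluation point α_i, compute m(α_i) mod 11:
  α_1 = 5: Horner steps 4 → 10 → 3, so m(5) = 3.
  α_2 = 2: Horner steps 4 → 9 → 4, so m(2) = 4.
  α_3 = 1: Horner steps 4 → 5 → 2, so m(1) = 2.
  α_4 = 10: Horner steps 4 → 8 → 0, so m(10) = 0.
  α_5 = 7: Horner steps 4 → 7 → 2, so m(7) = 2.
Codeword c = [3, 4, 2, 0, 2] ∈ F_11^5.


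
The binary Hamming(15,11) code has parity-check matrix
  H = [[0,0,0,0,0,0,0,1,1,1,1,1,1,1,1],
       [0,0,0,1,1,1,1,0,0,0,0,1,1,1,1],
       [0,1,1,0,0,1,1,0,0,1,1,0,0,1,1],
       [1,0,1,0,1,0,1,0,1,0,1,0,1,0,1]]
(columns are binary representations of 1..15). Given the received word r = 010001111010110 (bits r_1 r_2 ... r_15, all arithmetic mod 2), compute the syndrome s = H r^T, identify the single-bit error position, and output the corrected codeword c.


s = (1, 0, 1, 0)^T, error position = 10, corrected codeword c = 010001111110110

Compute s = H r^T mod 2 one row at a time:
  s_1 = 1 + 1 + 0 + 1 + 0 + 1 + 1 + 0 = 5 ≡ 1 (mod 2).
  s_2 = 0 + 0 + 1 + 1 + 0 + 1 + 1 + 0 = 4 ≡ 0 (mod 2).
  s_3 = 1 + 0 + 1 + 1 + 0 + 1 + 1 + 0 = 5 ≡ 1 (mod 2).
  s_4 = 0 + 0 + 0 + 1 + 1 + 1 + 1 + 0 = 4 ≡ 0 (mod 2).
s = (1, 0, 1, 0)^T — this equals column 10 of H (binary 1010), so error is at position 10.
Correct: flip bit 10 of r = 010001111010110 to get c = 010001111110110.


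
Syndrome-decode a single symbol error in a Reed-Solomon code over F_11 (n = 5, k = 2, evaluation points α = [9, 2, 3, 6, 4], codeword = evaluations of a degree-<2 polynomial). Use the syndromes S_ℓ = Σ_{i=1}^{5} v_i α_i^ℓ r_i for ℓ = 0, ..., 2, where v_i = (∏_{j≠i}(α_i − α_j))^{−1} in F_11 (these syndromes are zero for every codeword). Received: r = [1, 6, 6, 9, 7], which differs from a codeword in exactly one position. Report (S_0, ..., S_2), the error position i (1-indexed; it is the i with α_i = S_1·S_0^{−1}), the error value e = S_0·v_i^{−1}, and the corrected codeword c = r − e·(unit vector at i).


S = (1, 2, 4), error at position 2, error magnitude e = 1, c = [1, 5, 6, 9, 7].

Step 1: column multipliers v_i = (∏_{j≠i}(α_i − α_j))^{−1} mod 11.
  i = 1 (α = 9): (9−2)(9−3)(9−6)(9−4) = 7·6·3·5 = 630 ≡ 3, so v_1 = 3^{−1} = 4 (mod 11).
  i = 2 (α = 2): (2−9)(2−3)(2−6)(2−4) = (−7)·(−1)·(−4)·(−2) = 56 ≡ 1, so v_2 = 1^{−1} = 1 (mod 11).
  i = 3 (α = 3): (3−9)(3−2)(3−6)(3−4) = (−6)·1·(−3)·(−1) = −18 ≡ 4, so v_3 = 4^{−1} = 3 (mod 11).
  i = 4 (α = 6): (6−9)(6−2)(6−3)(6−4) = (−3)·4·3·2 = −72 ≡ 5, so v_4 = 5^{−1} = 9 (mod 11).
  i = 5 (α = 4): (4−9)(4−2)(4−3)(4−6) = (−5)·2·1·(−2) = 20 ≡ 9, so v_5 = 9^{−1} = 5 (mod 11).
  v = [4, 1, 3, 9, 5].
Step 2: syndromes of r = [1, 6, 6, 9, 7] (all sums mod 11).
  S_0 = Σ v_i r_i = 4·1 + 1·6 + 3·6 + 9·9 + 5·7 = 144 ≡ 1.
  S_1 = Σ v_i α_i r_i = 4·9·1 + 1·2·6 + 3·3·6 + 9·6·9 + 5·4·7 = 728 ≡ 2.
  α_i^2 mod 11 = [4, 4, 9, 3, 5].
  S_2 = Σ v_i α_i^2 r_i = 4·4·1 + 1·4·6 + 3·9·6 + 9·3·9 + 5·5·7 = 620 ≡ 4.
  S = (1, 2, 4) ≠ 0, so r is not a codeword (an error is present).
Step 3: locate the error. For a single error e at position i, S_ℓ = v_i·e·α_i^ℓ, so α_err = S_1/S_0.
  S_0^{−1} = 1^{−1} = 1 (mod 11), so α_err = 2·1 = 2 ≡ 2 = α_2. Error position i = 2.
  Consistency check: S_2/S_1 = 4·6 = 24 ≡ 2 = α_err ✓ (single-error assumption holds).
Step 4: error magnitude e = S_0/v_2 = S_0·∏_{j≠2}(α_2 − α_j) = 1·1 = 1 ≡ 1 (mod 11).
Step 5: correct position 2: c_2 = r_2 − e = 6 − 1 ≡ 5 (mod 11). Hence c = [1, 5, 6, 9, 7].
  Check: interpolating c through the α_i gives m(x) = 3 + 1·x (degree < 2) with m(α_i) = c_i for every i, so c is indeed a codeword.


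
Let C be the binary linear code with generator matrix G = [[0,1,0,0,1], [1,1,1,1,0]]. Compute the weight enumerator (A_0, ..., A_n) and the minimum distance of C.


Weight distribution: A_0 = 1, A_2 = 1, A_4 = 2. Minimum distance d = 2.

Enumerate all 2^2 = 4 messages m ∈ F_2^2.
For each, compute codeword c = mG in F_2^5, then tally its weight.
  m = 00 → c = 00000, weight = 0.
  m = 10 → c = 01001, weight = 2.
  m = 01 → c = 11110, weight = 4.
  m = 11 → c = 10111, weight = 4.
Tally weights:
  weight 0: 1 codewords.
  weight 2: 1 codewords.
  weight 4: 2 codewords.
Minimum distance d = smallest w > 0 with A_w > 0 = 2.
Sanity: Σ A_w = 4 = 2^2 = 4 ✓.


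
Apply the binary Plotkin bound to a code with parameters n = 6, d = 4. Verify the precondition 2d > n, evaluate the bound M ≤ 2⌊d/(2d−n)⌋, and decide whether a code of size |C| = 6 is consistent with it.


Plotkin bound M ≤ 4; given |C| = 6 > bound (violated).

Check applicability: 2d = 8, n = 6.
2d − n = 2 > 0, so Plotkin applies.
Compute d/(2d−n) = 4/2 ≈ 2.0000.
⌊d/(2d−n)⌋ = 2.
Plotkin bound: M ≤ 2·2 = 4.
Given |C| = 6, check: VIOLATED.
This |C| is above the Plotkin bound, so no binary code with n = 6, d = 4 and 6 codewords exists.


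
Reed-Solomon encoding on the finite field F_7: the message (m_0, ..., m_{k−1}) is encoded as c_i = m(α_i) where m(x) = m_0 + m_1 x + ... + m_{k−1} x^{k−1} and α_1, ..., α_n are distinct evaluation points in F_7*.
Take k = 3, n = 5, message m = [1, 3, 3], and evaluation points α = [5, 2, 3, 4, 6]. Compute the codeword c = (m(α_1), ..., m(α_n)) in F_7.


c = [0, 5, 2, 5, 1]

Message polynomial: m(x) = 1 + 3·x + 3·x^2 (mod 7).
For each evaluation point α_i, compute m(α_i) mod 7:
  α_1 = 5: Horner steps 3 → 4 → 0, so m(5) = 0.
  α_2 = 2: Horner steps 3 → 2 → 5, so m(2) = 5.
  α_3 = 3: Horner steps 3 → 5 → 2, so m(3) = 2.
  α_4 = 4: Horner steps 3 → 1 → 5, so m(4) = 5.
  α_5 = 6: Horner steps 3 → 0 → 1, so m(6) = 1.
Codeword c = [0, 5, 2, 5, 1] ∈ F_7^5.


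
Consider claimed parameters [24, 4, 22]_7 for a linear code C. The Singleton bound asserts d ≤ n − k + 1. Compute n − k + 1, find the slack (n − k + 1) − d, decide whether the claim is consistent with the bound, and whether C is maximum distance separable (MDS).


Singleton RHS = n − k + 1 = 21, slack = -1, bound violated (no such code; not MDS).

Singleton bound: d ≤ n − k + 1.
Here n = 24, k = 4, so n − k + 1 = 21.
Given d = 22, check d ≤ 21: NO.
Slack = (n − k + 1) − d = -1.
The slack is negative: d = 22 exceeds n − k + 1 = 21 by 1, so the Singleton bound is violated and no linear [24, 4, 22]_7 code can exist. In particular it is not MDS (MDS requires d = n − k + 1 exactly).
Description: the claimed parameters are [24, 4, 22]_7; such a code would be impossible (violates the Singleton bound).


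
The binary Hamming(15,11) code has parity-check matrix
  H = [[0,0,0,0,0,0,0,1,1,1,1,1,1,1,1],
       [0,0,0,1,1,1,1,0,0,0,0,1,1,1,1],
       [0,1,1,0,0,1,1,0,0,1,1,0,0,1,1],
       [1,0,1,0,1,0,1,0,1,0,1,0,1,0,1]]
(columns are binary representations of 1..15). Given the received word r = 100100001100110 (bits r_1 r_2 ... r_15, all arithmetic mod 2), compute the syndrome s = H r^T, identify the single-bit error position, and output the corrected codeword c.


s = (0, 1, 0, 1)^T, error position = 5, corrected codeword c = 100110001100110

Compute s = H r^T mod 2 one row at a time:
  s_1 = 0 + 1 + 1 + 0 + 0 + 1 + 1 + 0 = 4 ≡ 0 (mod 2).
  s_2 = 1 + 0 + 0 + 0 + 0 + 1 + 1 + 0 = 3 ≡ 1 (mod 2).
  s_3 = 0 + 0 + 0 + 0 + 1 + 0 + 1 + 0 = 2 ≡ 0 (mod 2).
  s_4 = 1 + 0 + 0 + 0 + 1 + 0 + 1 + 0 = 3 ≡ 1 (mod 2).
s = (0, 1, 0, 1)^T — this equals column 5 of H (binary 0101), so error is at position 5.
Correct: flip bit 5 of r = 100100001100110 to get c = 100110001100110.


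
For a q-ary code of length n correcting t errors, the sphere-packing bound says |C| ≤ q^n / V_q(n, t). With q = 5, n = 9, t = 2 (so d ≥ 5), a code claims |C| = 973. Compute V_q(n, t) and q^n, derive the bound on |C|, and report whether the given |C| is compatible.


V_q(n, t) = 613, q^n = 1953125, Hamming bound = 3186, |C| = 973 ≤ bound (satisfied).

Step 1: Compute V_q(n, t) = Σ_{j=0}^2 C(n, j) (q−1)^j.
  j = 0: C(9,0)·(4)^0 = 1·1 = 1.
  j = 1: C(9,1)·(4)^1 = 9·4 = 36.
  j = 2: C(9,2)·(4)^2 = 36·16 = 576.
  V_q(n, t) = 1 + 36 + 576 = 613.
Step 2: q^n = 5^9 = 1953125.
Step 3: Hamming bound ⌊q^n / V_q(n,t)⌋ = ⌊1953125/613⌋ = 3186.
Step 4: Compare |C| = 973 to 3186: satisfied.
The claimed |C| lies below the Hamming bound.


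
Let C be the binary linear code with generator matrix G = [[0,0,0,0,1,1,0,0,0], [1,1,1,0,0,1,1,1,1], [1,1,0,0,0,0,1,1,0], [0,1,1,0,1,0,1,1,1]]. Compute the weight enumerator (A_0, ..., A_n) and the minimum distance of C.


Weight distribution: A_0 = 1, A_1 = 1, A_2 = 1, A_3 = 4, A_4 = 3, A_5 = 1, A_6 = 3, A_7 = 2. Minimum distance d = 1.

Enumerate all 2^4 = 16 messages m ∈ F_2^4.
For each, compute codeword c = mG in F_2^9, then tally its weight.
  m = 0000 → c = 000000000, weight = 0.
  m = 1000 → c = 000011000, weight = 2.
  m = 0100 → c = 111001111, weight = 7.
  m = 1100 → c = 111010111, weight = 7.
  m = 0010 → c = 110000110, weight = 4.
  m = 1010 → c = 110011110, weight = 6.
  m = 0110 → c = 001001001, weight = 3.
  m = 1110 → c = 001010001, weight = 3.
  m = 0001 → c = 011010111, weight = 6.
  m = 1001 → c = 011001111, weight = 6.
  m = 0101 → c = 100011000, weight = 3.
  m = 1101 → c = 100000000, weight = 1.
  m = 0011 → c = 101010001, weight = 4.
  m = 1011 → c = 101001001, weight = 4.
  m = 0111 → c = 010011110, weight = 5.
  m = 1111 → c = 010000110, weight = 3.
Tally weights:
  weight 0: 1 codewords.
  weight 1: 1 codewords.
  weight 2: 1 codewords.
  weight 3: 4 codewords.
  weight 4: 3 codewords.
  weight 5: 1 codewords.
  weight 6: 3 codewords.
  weight 7: 2 codewords.
Minimum distance d = smallest w > 0 with A_w > 0 = 1.
Sanity: Σ A_w = 16 = 2^4 = 16 ✓.


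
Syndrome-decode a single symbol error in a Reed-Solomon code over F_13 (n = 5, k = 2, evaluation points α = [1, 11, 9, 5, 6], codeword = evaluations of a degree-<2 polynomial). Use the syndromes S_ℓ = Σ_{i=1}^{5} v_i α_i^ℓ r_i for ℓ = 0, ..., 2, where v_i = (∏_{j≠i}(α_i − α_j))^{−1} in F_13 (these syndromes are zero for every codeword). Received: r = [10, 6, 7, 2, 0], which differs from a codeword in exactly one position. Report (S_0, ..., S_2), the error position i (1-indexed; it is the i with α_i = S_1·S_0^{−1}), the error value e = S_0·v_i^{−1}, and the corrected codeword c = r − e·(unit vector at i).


S = (8, 10, 6), error at position 2, error magnitude e = 3, c = [10, 3, 7, 2, 0].

Step 1: column multipliers v_i = (∏_{j≠i}(α_i − α_j))^{−1} mod 13.
  i = 1 (α = 1): (1−11)(1−9)(1−5)(1−6) = (−10)·(−8)·(−4)·(−5) = 1600 ≡ 1, so v_1 = 1^{−1} = 1 (mod 13).
  i = 2 (α = 11): (11−1)(11−9)(11−5)(11−6) = 10·2·6·5 = 600 ≡ 2, so v_2 = 2^{−1} = 7 (mod 13).
  i = 3 (α = 9): (9−1)(9−11)(9−5)(9−6) = 8·(−2)·4·3 = −192 ≡ 3, so v_3 = 3^{−1} = 9 (mod 13).
  i = 4 (α = 5): (5−1)(5−11)(5−9)(5−6) = 4·(−6)·(−4)·(−1) = −96 ≡ 8, so v_4 = 8^{−1} = 5 (mod 13).
  i = 5 (α = 6): (6−1)(6−11)(6−9)(6−5) = 5·(−5)·(−3)·1 = 75 ≡ 10, so v_5 = 10^{−1} = 4 (mod 13).
  v = [1, 7, 9, 5, 4].
Step 2: syndromes of r = [10, 6, 7, 2, 0] (all sums mod 13).
  S_0 = Σ v_i r_i = 1·10 + 7·6 + 9·7 + 5·2 + 4·0 = 125 ≡ 8.
  S_1 = Σ v_i α_i r_i = 1·1·10 + 7·11·6 + 9·9·7 + 5·5·2 + 4·6·0 = 1089 ≡ 10.
  α_i^2 mod 13 = [1, 4, 3, 12, 10].
  S_2 = Σ v_i α_i^2 r_i = 1·1·10 + 7·4·6 + 9·3·7 + 5·12·2 + 4·10·0 = 487 ≡ 6.
  S = (8, 10, 6) ≠ 0, so r is not a codeword (an error is present).
Step 3: locate the error. For a single error e at position i, S_ℓ = v_i·e·α_i^ℓ, so α_err = S_1/S_0.
  S_0^{−1} = 8^{−1} = 5 (mod 13), so α_err = 10·5 = 50 ≡ 11 = α_2. Error position i = 2.
  Consistency check: S_2/S_1 = 6·4 = 24 ≡ 11 = α_err ✓ (single-error assumption holds).
Step 4: error magnitude e = S_0/v_2 = S_0·∏_{j≠2}(α_2 − α_j) = 8·2 = 16 ≡ 3 (mod 13).
Step 5: correct position 2: c_2 = r_2 − e = 6 − 3 ≡ 3 (mod 13). Hence c = [10, 3, 7, 2, 0].
  Check: interpolating c through the α_i gives m(x) = 12 + 11·x (degree < 2) with m(α_i) = c_i for every i, so c is indeed a codeword.


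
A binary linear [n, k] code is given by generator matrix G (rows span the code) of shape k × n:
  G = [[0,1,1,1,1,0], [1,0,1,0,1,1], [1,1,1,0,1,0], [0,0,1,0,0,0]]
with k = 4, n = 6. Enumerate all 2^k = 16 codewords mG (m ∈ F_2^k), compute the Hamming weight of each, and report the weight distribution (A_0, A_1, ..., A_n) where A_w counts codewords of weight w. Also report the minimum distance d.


Weight distribution: A_0 = 1, A_1 = 1, A_2 = 2, A_3 = 6, A_4 = 5, A_5 = 1. Minimum distance d = 1.

Enumerate all 2^4 = 16 messages m ∈ F_2^4.
For each, compute codeword c = mG in F_2^6, then tally its weight.
  m = 0000 → c = 000000, weight = 0.
  m = 1000 → c = 011110, weight = 4.
  m = 0100 → c = 101011, weight = 4.
  m = 1100 → c = 110101, weight = 4.
  m = 0010 → c = 111010, weight = 4.
  m = 1010 → c = 100100, weight = 2.
  m = 0110 → c = 010001, weight = 2.
  m = 1110 → c = 001111, weight = 4.
  m = 0001 → c = 001000, weight = 1.
  m = 1001 → c = 010110, weight = 3.
  m = 0101 → c = 100011, weight = 3.
  m = 1101 → c = 111101, weight = 5.
  m = 0011 → c = 110010, weight = 3.
  m = 1011 → c = 101100, weight = 3.
  m = 0111 → c = 011001, weight = 3.
  m = 1111 → c = 000111, weight = 3.
Tally weights:
  weight 0: 1 codewords.
  weight 1: 1 codewords.
  weight 2: 2 codewords.
  weight 3: 6 codewords.
  weight 4: 5 codewords.
  weight 5: 1 codewords.
Minimum distance d = smallest w > 0 with A_w > 0 = 1.
Sanity: Σ A_w = 16 = 2^4 = 16 ✓.


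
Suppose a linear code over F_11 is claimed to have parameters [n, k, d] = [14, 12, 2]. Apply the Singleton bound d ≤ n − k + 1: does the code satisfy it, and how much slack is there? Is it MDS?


Singleton RHS = n − k + 1 = 3, slack = 1, bound satisfied, not MDS.

Singleton bound: d ≤ n − k + 1.
Here n = 14, k = 12, so n − k + 1 = 3.
Given d = 2, check d ≤ 3: YES.
Slack = (n − k + 1) − d = 1.
The code is NOT MDS (slack = 1 > 0).
Description: the claimed parameters are [14, 12, 2]_11; such a code would be non-MDS.


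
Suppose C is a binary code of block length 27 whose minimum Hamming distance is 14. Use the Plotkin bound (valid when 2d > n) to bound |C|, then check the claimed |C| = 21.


Plotkin bound M ≤ 28; given |C| = 21 ≤ bound (satisfied).

Check applicability: 2d = 28, n = 27.
2d − n = 1 > 0, so Plotkin applies.
Compute d/(2d−n) = 14/1 ≈ 14.0000.
⌊d/(2d−n)⌋ = 14.
Plotkin bound: M ≤ 2·14 = 28.
Given |C| = 21, check: satisfied.
This |C| is below the Plotkin bound.


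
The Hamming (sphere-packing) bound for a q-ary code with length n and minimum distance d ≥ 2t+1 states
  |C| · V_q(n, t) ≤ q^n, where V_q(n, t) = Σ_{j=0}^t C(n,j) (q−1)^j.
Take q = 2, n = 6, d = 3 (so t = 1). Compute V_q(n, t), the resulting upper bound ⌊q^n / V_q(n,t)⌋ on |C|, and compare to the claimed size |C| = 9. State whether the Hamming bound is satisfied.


V_q(n, t) = 7, q^n = 64, Hamming bound = 9, |C| = 9 ≤ bound (satisfied).

Step 1: Compute V_q(n, t) = Σ_{j=0}^1 C(n, j) (q−1)^j.
  j = 0: C(6,0)·(1)^0 = 1·1 = 1.
  j = 1: C(6,1)·(1)^1 = 6·1 = 6.
  V_q(n, t) = 1 + 6 = 7.
Step 2: q^n = 2^6 = 64.
Step 3: Hamming bound ⌊q^n / V_q(n,t)⌋ = ⌊64/7⌋ = 9.
Step 4: Compare |C| = 9 to 9: satisfied.
The claimed |C| lies at the Hamming bound (tight).


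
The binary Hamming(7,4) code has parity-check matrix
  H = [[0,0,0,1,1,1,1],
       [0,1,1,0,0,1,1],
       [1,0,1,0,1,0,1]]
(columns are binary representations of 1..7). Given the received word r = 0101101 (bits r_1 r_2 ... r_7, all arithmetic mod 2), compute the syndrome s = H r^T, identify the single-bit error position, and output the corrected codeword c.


s = (1, 0, 0)^T, error position = 4, corrected codeword c = 0100101

Compute s = H r^T mod 2 one row at a time:
  s_1 = 1 + 1 + 0 + 1 = 3 ≡ 1 (mod 2).
  s_2 = 1 + 0 + 0 + 1 = 2 ≡ 0 (mod 2).
  s_3 = 0 + 0 + 1 + 1 = 2 ≡ 0 (mod 2).
s = (1, 0, 0)^T — this equals column 4 of H (binary 100), so error is at position 4.
Correct: flip bit 4 of r = 0101101 to get c = 0100101.


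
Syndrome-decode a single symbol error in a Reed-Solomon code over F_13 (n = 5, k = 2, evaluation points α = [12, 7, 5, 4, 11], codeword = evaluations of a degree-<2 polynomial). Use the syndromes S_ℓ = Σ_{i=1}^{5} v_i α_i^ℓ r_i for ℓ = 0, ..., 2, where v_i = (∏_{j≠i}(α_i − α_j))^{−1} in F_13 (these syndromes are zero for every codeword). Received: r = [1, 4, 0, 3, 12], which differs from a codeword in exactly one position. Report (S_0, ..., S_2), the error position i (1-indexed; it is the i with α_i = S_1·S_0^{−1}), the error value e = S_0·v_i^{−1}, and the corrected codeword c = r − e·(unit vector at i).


S = (8, 6, 11), error at position 4, error magnitude e = 5, c = [1, 4, 0, 11, 12].

Step 1: column multipliers v_i = (∏_{j≠i}(α_i − α_j))^{−1} mod 13.
  i = 1 (α = 12): (12−7)(12−5)(12−4)(12−11) = 5·7·8·1 = 280 ≡ 7, so v_1 = 7^{−1} = 2 (mod 13).
  i = 2 (α = 7): (7−12)(7−5)(7−4)(7−11) = (−5)·2·3·(−4) = 120 ≡ 3, so v_2 = 3^{−1} = 9 (mod 13).
  i = 3 (α = 5): (5−12)(5−7)(5−4)(5−11) = (−7)·(−2)·1·(−6) = −84 ≡ 7, so v_3 = 7^{−1} = 2 (mod 13).
  i = 4 (α = 4): (4−12)(4−7)(4−5)(4−11) = (−8)·(−3)·(−1)·(−7) = 168 ≡ 12, so v_4 = 12^{−1} = 12 (mod 13).
  i = 5 (α = 11): (11−12)(11−7)(11−5)(11−4) = (−1)·4·6·7 = −168 ≡ 1, so v_5 = 1^{−1} = 1 (mod 13).
  v = [2, 9, 2, 12, 1].
Step 2: syndromes of r = [1, 4, 0, 3, 12] (all sums mod 13).
  S_0 = Σ v_i r_i = 2·1 + 9·4 + 2·0 + 12·3 + 1·12 = 86 ≡ 8.
  S_1 = Σ v_i α_i r_i = 2·12·1 + 9·7·4 + 2·5·0 + 12·4·3 + 1·11·12 = 552 ≡ 6.
  α_i^2 mod 13 = [1, 10, 12, 3, 4].
  S_2 = Σ v_i α_i^2 r_i = 2·1·1 + 9·10·4 + 2·12·0 + 12·3·3 + 1·4·12 = 518 ≡ 11.
  S = (8, 6, 11) ≠ 0, so r is not a codeword (an error is present).
Step 3: locate the error. For a single error e at position i, S_ℓ = v_i·e·α_i^ℓ, so α_err = S_1/S_0.
  S_0^{−1} = 8^{−1} = 5 (mod 13), so α_err = 6·5 = 30 ≡ 4 = α_4. Error position i = 4.
  Consistency check: S_2/S_1 = 11·11 = 121 ≡ 4 = α_err ✓ (single-error assumption holds).
Step 4: error magnitude e = S_0/v_4 = S_0·∏_{j≠4}(α_4 − α_j) = 8·12 = 96 ≡ 5 (mod 13).
Step 5: correct position 4: c_4 = r_4 − e = 3 − 5 ≡ 11 (mod 13). Hence c = [1, 4, 0, 11, 12].
  Check: interpolating c through the α_i gives m(x) = 3 + 2·x (degree < 2) with m(α_i) = c_i for every i, so c is indeed a codeword.
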